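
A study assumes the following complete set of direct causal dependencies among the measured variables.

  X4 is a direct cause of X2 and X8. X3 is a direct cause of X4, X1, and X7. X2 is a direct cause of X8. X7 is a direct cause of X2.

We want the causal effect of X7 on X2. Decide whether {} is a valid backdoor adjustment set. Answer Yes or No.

No

Backdoor paths from X7 to X2 (paths whose first edge points into X7):
  P1: X7 <- X3 -> X4 -> X2
  P2: X7 <- X3 -> X4 -> X8 <- X2
Condition 1 (no descendant of X7 in the set): holds — descendants of X7 are {X2, X8}; none are in {}.
Condition 2 (every backdoor path blocked by {}):
  P1: open — no interior node is in the conditioning set.
  P2: blocked at collider X8 (neither it nor any descendant is in the conditioning set).
{} does not satisfy the backdoor criterion.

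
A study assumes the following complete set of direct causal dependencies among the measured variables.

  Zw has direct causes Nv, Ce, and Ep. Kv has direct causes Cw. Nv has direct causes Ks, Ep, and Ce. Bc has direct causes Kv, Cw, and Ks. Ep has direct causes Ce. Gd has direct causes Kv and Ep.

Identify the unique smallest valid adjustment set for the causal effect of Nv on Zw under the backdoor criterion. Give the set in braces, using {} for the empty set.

Variables eligible for adjustment (non-descendants of Nv, excluding Nv and Zw): {Bc, Ce, Cw, Ep, Gd, Ks, Kv}.
Backdoor paths from Nv to Zw:
  P1: Nv <- Ks -> Bc <- Cw -> Kv -> Gd <- Ep <- Ce -> Zw
  P2: Nv <- Ks -> Bc <- Cw -> Kv -> Gd <- Ep -> Zw
  P3: Nv <- Ks -> Bc <- Kv -> Gd <- Ep <- Ce -> Zw
  P4: Nv <- Ks -> Bc <- Kv -> Gd <- Ep -> Zw
  P5: Nv <- Ce -> Ep -> Zw
  P6: Nv <- Ce -> Zw
  P7: Nv <- Ep <- Ce -> Zw
  P8: Nv <- Ep -> Zw
The empty set is not sufficient: P5 (Nv <- Ce -> Ep -> Zw) has no collider blocking it and no conditioned non-collider, so it is open.
Try {Ce, Ep}:
  P1: blocked at collider Bc (neither it nor any descendant is in the conditioning set).
  P2: blocked at collider Bc (neither it nor any descendant is in the conditioning set).
  P3: blocked at collider Bc (neither it nor any descendant is in the conditioning set).
  P4: blocked at collider Bc (neither it nor any descendant is in the conditioning set).
  P5: blocked at fork node Ce ∈ conditioning set.
  P6: blocked at fork node Ce ∈ conditioning set.
  P7: blocked at chain node Ep ∈ conditioning set.
  P8: blocked at fork node Ep ∈ conditioning set.
{Ce, Ep} contains no descendant of Nv and blocks every backdoor path.
Every element of {Ce, Ep} is needed (dropping Ce leaves P6 open; dropping Ep leaves P8 open), so no proper subset is valid.
Among all size-2 subsets of the eligible variables, only {Ce, Ep} blocks every backdoor path, so it is the unique smallest valid adjustment set.

{Ce, Ep}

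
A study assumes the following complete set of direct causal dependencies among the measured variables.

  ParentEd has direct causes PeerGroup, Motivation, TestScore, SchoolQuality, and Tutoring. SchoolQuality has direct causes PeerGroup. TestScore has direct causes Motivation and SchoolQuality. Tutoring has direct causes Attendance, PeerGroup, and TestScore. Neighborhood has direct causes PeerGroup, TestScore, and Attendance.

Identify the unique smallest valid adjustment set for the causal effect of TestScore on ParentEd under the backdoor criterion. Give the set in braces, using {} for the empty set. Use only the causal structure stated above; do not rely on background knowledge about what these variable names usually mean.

{Motivation, SchoolQuality}

Variables eligible for adjustment (non-descendants of TestScore, excluding TestScore and ParentEd): {Attendance, Motivation, PeerGroup, SchoolQuality}.
Backdoor paths from TestScore to ParentEd:
  P1: TestScore <- SchoolQuality <- PeerGroup -> Neighborhood <- Attendance -> Tutoring -> ParentEd
  P2: TestScore <- SchoolQuality <- PeerGroup -> Tutoring -> ParentEd
  P3: TestScore <- SchoolQuality <- PeerGroup -> ParentEd
  P4: TestScore <- SchoolQuality -> ParentEd
  P5: TestScore <- Motivation -> ParentEd
The empty set is not sufficient: P2 (TestScore <- SchoolQuality <- PeerGroup -> Tutoring -> ParentEd) has no collider blocking it and no conditioned non-collider, so it is open.
Try {Motivation, SchoolQuality}:
  P1: blocked at chain node SchoolQuality ∈ conditioning set.
  P2: blocked at chain node SchoolQuality ∈ conditioning set.
  P3: blocked at chain node SchoolQuality ∈ conditioning set.
  P4: blocked at fork node SchoolQuality ∈ conditioning set.
  P5: blocked at fork node Motivation ∈ conditioning set.
{Motivation, SchoolQuality} contains no descendant of TestScore and blocks every backdoor path.
Every element of {Motivation, SchoolQuality} is needed (dropping Motivation leaves P5 open; dropping SchoolQuality leaves P2 open), so no proper subset is valid.
Among all size-2 subsets of the eligible variables, only {Motivation, SchoolQuality} blocks every backdoor path, so it is the unique smallest valid adjustment set.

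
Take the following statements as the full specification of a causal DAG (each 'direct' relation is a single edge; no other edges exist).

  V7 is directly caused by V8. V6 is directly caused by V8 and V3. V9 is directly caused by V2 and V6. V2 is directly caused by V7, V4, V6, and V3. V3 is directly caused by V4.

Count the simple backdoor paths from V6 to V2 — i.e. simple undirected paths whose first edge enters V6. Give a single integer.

A backdoor path from V6 to V2 is any simple undirected path whose first edge points into V6 (i.e. leaves V6 via a parent).
Parents of V6: {V3, V8}.
Enumerating:
  P1: V6 <- V3 <- V4 -> V2
  P2: V6 <- V3 -> V2
  P3: V6 <- V8 -> V7 -> V2
That exhausts the simple backdoor paths. Count: 3.

3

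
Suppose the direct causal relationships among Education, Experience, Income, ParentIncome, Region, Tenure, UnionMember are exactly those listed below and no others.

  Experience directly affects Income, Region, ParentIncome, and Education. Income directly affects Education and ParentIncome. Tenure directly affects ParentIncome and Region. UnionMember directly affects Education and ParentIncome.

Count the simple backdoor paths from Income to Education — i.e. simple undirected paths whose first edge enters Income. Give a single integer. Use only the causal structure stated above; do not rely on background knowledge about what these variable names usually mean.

3

A backdoor path from Income to Education is any simple undirected path whose first edge points into Income (i.e. leaves Income via a parent).
Parents of Income: {Experience}.
Enumerating:
  P1: Income <- Experience -> ParentIncome <- UnionMember -> Education
  P2: Income <- Experience -> Region <- Tenure -> ParentIncome <- UnionMember -> Education
  P3: Income <- Experience -> Education
That exhausts the simple backdoor paths. Count: 3.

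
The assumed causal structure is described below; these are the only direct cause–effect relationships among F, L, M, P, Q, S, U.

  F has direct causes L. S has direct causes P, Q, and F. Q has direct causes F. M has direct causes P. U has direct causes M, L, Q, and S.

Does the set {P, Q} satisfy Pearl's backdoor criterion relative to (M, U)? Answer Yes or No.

Backdoor paths from M to U (paths whose first edge points into M):
  P1: M <- P -> S <- F <- L -> U
  P2: M <- P -> S <- F -> Q -> U
  P3: M <- P -> S <- Q <- F <- L -> U
  P4: M <- P -> S <- Q -> U
  P5: M <- P -> S -> U
Condition 1 (no descendant of M in the set): holds — descendants of M are {U}; none are in {P, Q}.
Condition 2 (every backdoor path blocked by {P, Q}):
  P1: blocked at fork node P ∈ conditioning set.
  P2: blocked at fork node P ∈ conditioning set.
  P3: blocked at fork node P ∈ conditioning set.
  P4: blocked at fork node P ∈ conditioning set.
  P5: blocked at fork node P ∈ conditioning set.
{P, Q} satisfies the backdoor criterion.

Yes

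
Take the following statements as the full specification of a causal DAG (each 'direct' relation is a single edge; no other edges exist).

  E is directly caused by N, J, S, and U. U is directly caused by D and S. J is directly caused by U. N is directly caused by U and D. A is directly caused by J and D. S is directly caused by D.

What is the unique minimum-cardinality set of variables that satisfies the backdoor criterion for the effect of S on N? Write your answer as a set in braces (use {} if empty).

Variables eligible for adjustment (non-descendants of S, excluding S and N): {D}.
Backdoor paths from S to N:
  P1: S <- D -> U -> J -> E <- N
  P2: S <- D -> U -> N
  P3: S <- D -> U -> E <- N
  P4: S <- D -> N
  P5: S <- D -> A <- J <- U -> N
  P6: S <- D -> A <- J <- U -> E <- N
  P7: S <- D -> A <- J -> E <- U -> N
  P8: S <- D -> A <- J -> E <- N
The empty set is not sufficient: P2 (S <- D -> U -> N) has no collider blocking it and no conditioned non-collider, so it is open.
Try {D}:
  P1: blocked at fork node D ∈ conditioning set.
  P2: blocked at fork node D ∈ conditioning set.
  P3: blocked at fork node D ∈ conditioning set.
  P4: blocked at fork node D ∈ conditioning set.
  P5: blocked at fork node D ∈ conditioning set.
  P6: blocked at fork node D ∈ conditioning set.
  P7: blocked at fork node D ∈ conditioning set.
  P8: blocked at fork node D ∈ conditioning set.
{D} contains no descendant of S and blocks every backdoor path.
{D} is the unique smallest valid adjustment set.

{D}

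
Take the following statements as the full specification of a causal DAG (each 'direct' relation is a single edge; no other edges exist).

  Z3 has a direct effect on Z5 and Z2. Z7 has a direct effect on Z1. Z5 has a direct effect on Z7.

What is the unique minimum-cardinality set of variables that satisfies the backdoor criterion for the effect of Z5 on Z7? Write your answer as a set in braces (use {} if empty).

{}

Variables eligible for adjustment (non-descendants of Z5, excluding Z5 and Z7): {Z2, Z3}.
Backdoor paths from Z5 to Z7:
  (none)
With no backdoor paths the empty set already satisfies the criterion, and it is trivially minimal.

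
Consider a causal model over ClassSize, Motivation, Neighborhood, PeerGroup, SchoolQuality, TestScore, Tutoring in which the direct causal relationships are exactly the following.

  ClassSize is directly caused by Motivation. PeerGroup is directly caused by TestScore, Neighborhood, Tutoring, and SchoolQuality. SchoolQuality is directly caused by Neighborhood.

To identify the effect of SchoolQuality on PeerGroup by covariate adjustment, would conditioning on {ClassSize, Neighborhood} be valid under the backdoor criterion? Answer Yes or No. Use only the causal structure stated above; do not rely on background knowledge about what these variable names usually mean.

Backdoor paths from SchoolQuality to PeerGroup (paths whose first edge points into SchoolQuality):
  P1: SchoolQuality <- Neighborhood -> PeerGroup
Condition 1 (no descendant of SchoolQuality in the set): holds — descendants of SchoolQuality are {PeerGroup}; none are in {ClassSize, Neighborhood}.
Condition 2 (every backdoor path blocked by {ClassSize, Neighborhood}):
  P1: blocked at fork node Neighborhood ∈ conditioning set.
{ClassSize, Neighborhood} satisfies the backdoor criterion.

Yes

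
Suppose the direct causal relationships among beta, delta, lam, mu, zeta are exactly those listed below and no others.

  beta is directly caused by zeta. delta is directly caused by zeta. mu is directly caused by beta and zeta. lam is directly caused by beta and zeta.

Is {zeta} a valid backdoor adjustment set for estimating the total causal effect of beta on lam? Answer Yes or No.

Yes

Backdoor paths from beta to lam (paths whose first edge points into beta):
  P1: beta <- zeta -> lam
Condition 1 (no descendant of beta in the set): holds — descendants of beta are {lam, mu}; none are in {zeta}.
Condition 2 (every backdoor path blocked by {zeta}):
  P1: blocked at fork node zeta ∈ conditioning set.
{zeta} satisfies the backdoor criterion.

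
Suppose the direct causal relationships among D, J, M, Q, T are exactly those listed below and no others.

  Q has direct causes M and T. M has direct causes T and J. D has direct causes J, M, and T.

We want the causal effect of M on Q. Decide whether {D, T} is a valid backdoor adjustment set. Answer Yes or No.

No

Backdoor paths from M to Q (paths whose first edge points into M):
  P1: M <- J -> D <- T -> Q
  P2: M <- T -> Q
Condition 1 (no descendant of M in the set): FAILS — D is a descendant of M.
Condition 2 (every backdoor path blocked by {D, T}):
  P1: blocked at fork node T ∈ conditioning set.
  P2: blocked at fork node T ∈ conditioning set.
{D, T} does not satisfy the backdoor criterion.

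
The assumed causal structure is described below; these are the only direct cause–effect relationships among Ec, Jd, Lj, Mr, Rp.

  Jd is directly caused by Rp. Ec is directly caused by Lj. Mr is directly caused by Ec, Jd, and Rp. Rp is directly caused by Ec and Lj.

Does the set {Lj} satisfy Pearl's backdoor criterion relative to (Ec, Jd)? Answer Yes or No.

Backdoor paths from Ec to Jd (paths whose first edge points into Ec):
  P1: Ec <- Lj -> Rp -> Jd
  P2: Ec <- Lj -> Rp -> Mr <- Jd
Condition 1 (no descendant of Ec in the set): holds — descendants of Ec are {Jd, Mr, Rp}; none are in {Lj}.
Condition 2 (every backdoor path blocked by {Lj}):
  P1: blocked at fork node Lj ∈ conditioning set.
  P2: blocked at fork node Lj ∈ conditioning set.
{Lj} satisfies the backdoor criterion.

Yes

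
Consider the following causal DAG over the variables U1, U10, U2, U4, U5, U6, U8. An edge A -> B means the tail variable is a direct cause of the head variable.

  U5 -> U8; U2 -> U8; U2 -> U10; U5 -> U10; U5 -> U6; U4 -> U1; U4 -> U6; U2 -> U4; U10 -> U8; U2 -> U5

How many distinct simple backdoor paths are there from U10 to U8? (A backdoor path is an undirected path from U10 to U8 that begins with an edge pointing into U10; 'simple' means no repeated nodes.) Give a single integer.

A backdoor path from U10 to U8 is any simple undirected path whose first edge points into U10 (i.e. leaves U10 via a parent).
Parents of U10: {U2, U5}.
Enumerating:
  P1: U10 <- U2 -> U4 -> U6 <- U5 -> U8
  P2: U10 <- U2 -> U5 -> U8
  P3: U10 <- U2 -> U8
  P4: U10 <- U5 <- U2 -> U8
  P5: U10 <- U5 -> U6 <- U4 <- U2 -> U8
  P6: U10 <- U5 -> U8
That exhausts the simple backdoor paths. Count: 6.

6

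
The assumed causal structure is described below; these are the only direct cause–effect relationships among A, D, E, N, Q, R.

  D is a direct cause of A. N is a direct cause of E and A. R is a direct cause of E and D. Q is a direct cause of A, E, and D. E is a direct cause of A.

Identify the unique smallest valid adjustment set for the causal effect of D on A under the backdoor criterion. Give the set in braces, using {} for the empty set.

Variables eligible for adjustment (non-descendants of D, excluding D and A): {E, N, Q, R}.
Backdoor paths from D to A:
  P1: D <- R -> E <- N -> A
  P2: D <- R -> E <- Q -> A
  P3: D <- R -> E -> A
  P4: D <- Q -> E <- N -> A
  P5: D <- Q -> E -> A
  P6: D <- Q -> A
The empty set is not sufficient: P3 (D <- R -> E -> A) has no collider blocking it and no conditioned non-collider, so it is open.
Try {Q, R}:
  P1: blocked at fork node R ∈ conditioning set.
  P2: blocked at fork node R ∈ conditioning set.
  P3: blocked at fork node R ∈ conditioning set.
  P4: blocked at fork node Q ∈ conditioning set.
  P5: blocked at fork node Q ∈ conditioning set.
  P6: blocked at fork node Q ∈ conditioning set.
{Q, R} contains no descendant of D and blocks every backdoor path.
Every element of {Q, R} is needed (dropping Q leaves P5 open; dropping R leaves P3 open), so no proper subset is valid.
Among all size-2 subsets of the eligible variables, only {Q, R} blocks every backdoor path, so it is the unique smallest valid adjustment set.

{Q, R}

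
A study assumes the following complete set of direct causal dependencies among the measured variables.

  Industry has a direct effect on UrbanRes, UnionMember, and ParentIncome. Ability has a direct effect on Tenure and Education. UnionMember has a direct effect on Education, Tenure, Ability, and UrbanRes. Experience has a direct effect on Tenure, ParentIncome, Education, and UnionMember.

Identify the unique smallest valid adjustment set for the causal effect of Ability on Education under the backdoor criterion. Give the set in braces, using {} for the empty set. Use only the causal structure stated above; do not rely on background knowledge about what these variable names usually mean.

{UnionMember}

Variables eligible for adjustment (non-descendants of Ability, excluding Ability and Education): {Experience, Industry, ParentIncome, UnionMember, UrbanRes}.
Backdoor paths from Ability to Education:
  P1: Ability <- UnionMember <- Experience -> Education
  P2: Ability <- UnionMember <- Industry -> ParentIncome <- Experience -> Education
  P3: Ability <- UnionMember -> UrbanRes <- Industry -> ParentIncome <- Experience -> Education
  P4: Ability <- UnionMember -> Education
  P5: Ability <- UnionMember -> Tenure <- Experience -> Education
The empty set is not sufficient: P1 (Ability <- UnionMember <- Experience -> Education) has no collider blocking it and no conditioned non-collider, so it is open.
Try {UnionMember}:
  P1: blocked at chain node UnionMember ∈ conditioning set.
  P2: blocked at chain node UnionMember ∈ conditioning set.
  P3: blocked at fork node UnionMember ∈ conditioning set.
  P4: blocked at fork node UnionMember ∈ conditioning set.
  P5: blocked at fork node UnionMember ∈ conditioning set.
{UnionMember} contains no descendant of Ability and blocks every backdoor path.
No other singleton works — e.g. {Experience} leaves P4 open — so {UnionMember} is the unique smallest valid adjustment set.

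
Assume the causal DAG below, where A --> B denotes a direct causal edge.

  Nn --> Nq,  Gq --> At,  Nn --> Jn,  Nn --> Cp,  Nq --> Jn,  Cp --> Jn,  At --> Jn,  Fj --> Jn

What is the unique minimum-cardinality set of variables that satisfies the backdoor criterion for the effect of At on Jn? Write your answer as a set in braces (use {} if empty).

{}

Variables eligible for adjustment (non-descendants of At, excluding At and Jn): {Cp, Fj, Gq, Nn, Nq}.
Backdoor paths from At to Jn:
  (none)
With no backdoor paths the empty set already satisfies the criterion, and it is trivially minimal.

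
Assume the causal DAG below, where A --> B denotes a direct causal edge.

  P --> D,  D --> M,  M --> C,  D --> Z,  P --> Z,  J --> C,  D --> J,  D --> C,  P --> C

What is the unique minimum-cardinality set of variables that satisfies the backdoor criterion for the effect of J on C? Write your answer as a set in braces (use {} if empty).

Variables eligible for adjustment (non-descendants of J, excluding J and C): {D, M, P, Z}.
Backdoor paths from J to C:
  P1: J <- D <- P -> C
  P2: J <- D -> Z <- P -> C
  P3: J <- D -> M -> C
  P4: J <- D -> C
The empty set is not sufficient: P1 (J <- D <- P -> C) has no collider blocking it and no conditioned non-collider, so it is open.
Try {D}:
  P1: blocked at chain node D ∈ conditioning set.
  P2: blocked at fork node D ∈ conditioning set.
  P3: blocked at fork node D ∈ conditioning set.
  P4: blocked at fork node D ∈ conditioning set.
{D} contains no descendant of J and blocks every backdoor path.
No other singleton works — e.g. {P} leaves P3 open — so {D} is the unique smallest valid adjustment set.

{D}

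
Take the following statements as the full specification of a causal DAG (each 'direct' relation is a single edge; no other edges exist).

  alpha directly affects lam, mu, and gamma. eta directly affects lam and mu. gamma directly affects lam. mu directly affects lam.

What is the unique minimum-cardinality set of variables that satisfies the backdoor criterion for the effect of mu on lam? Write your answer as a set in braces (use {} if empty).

Variables eligible for adjustment (non-descendants of mu, excluding mu and lam): {alpha, eta, gamma}.
Backdoor paths from mu to lam:
  P1: mu <- alpha -> gamma -> lam
  P2: mu <- alpha -> lam
  P3: mu <- eta -> lam
The empty set is not sufficient: P1 (mu <- alpha -> gamma -> lam) has no collider blocking it and no conditioned non-collider, so it is open.
Try {alpha, eta}:
  P1: blocked at fork node alpha ∈ conditioning set.
  P2: blocked at fork node alpha ∈ conditioning set.
  P3: blocked at fork node eta ∈ conditioning set.
{alpha, eta} contains no descendant of mu and blocks every backdoor path.
Every element of {alpha, eta} is needed (dropping alpha leaves P1 open; dropping eta leaves P3 open), so no proper subset is valid.
Among all size-2 subsets of the eligible variables, only {alpha, eta} blocks every backdoor path, so it is the unique smallest valid adjustment set.

{alpha, eta}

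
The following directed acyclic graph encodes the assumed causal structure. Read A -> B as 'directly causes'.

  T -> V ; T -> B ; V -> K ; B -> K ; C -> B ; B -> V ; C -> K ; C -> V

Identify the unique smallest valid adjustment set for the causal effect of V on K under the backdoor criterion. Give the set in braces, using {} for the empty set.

Variables eligible for adjustment (non-descendants of V, excluding V and K): {B, C, T}.
Backdoor paths from V to K:
  P1: V <- C -> B -> K
  P2: V <- C -> K
  P3: V <- T -> B <- C -> K
  P4: V <- T -> B -> K
  P5: V <- B <- C -> K
  P6: V <- B -> K
The empty set is not sufficient: P1 (V <- C -> B -> K) has no collider blocking it and no conditioned non-collider, so it is open.
Try {B, C}:
  P1: blocked at fork node C ∈ conditioning set.
  P2: blocked at fork node C ∈ conditioning set.
  P3: blocked at fork node C ∈ conditioning set.
  P4: blocked at chain node B ∈ conditioning set.
  P5: blocked at chain node B ∈ conditioning set.
  P6: blocked at fork node B ∈ conditioning set.
{B, C} contains no descendant of V and blocks every backdoor path.
Every element of {B, C} is needed (dropping B leaves P4 open; dropping C leaves P2 open), so no proper subset is valid.
Among all size-2 subsets of the eligible variables, only {B, C} blocks every backdoor path, so it is the unique smallest valid adjustment set.

{B, C}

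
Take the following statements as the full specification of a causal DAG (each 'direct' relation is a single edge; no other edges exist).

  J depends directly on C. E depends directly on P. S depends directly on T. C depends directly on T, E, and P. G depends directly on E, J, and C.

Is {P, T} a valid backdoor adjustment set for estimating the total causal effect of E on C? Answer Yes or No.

Backdoor paths from E to C (paths whose first edge points into E):
  P1: E <- P -> C
Condition 1 (no descendant of E in the set): holds — descendants of E are {C, G, J}; none are in {P, T}.
Condition 2 (every backdoor path blocked by {P, T}):
  P1: blocked at fork node P ∈ conditioning set.
{P, T} satisfies the backdoor criterion.

Yes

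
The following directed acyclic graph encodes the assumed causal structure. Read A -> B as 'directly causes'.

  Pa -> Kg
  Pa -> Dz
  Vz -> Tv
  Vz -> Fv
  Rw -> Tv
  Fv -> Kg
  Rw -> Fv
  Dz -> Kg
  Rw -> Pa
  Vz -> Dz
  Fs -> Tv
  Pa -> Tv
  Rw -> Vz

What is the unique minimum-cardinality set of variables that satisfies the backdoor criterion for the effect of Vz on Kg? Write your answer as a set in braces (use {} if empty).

{Rw}

Variables eligible for adjustment (non-descendants of Vz, excluding Vz and Kg): {Fs, Pa, Rw}.
Backdoor paths from Vz to Kg:
  P1: Vz <- Rw -> Fv -> Kg
  P2: Vz <- Rw -> Pa -> Dz -> Kg
  P3: Vz <- Rw -> Pa -> Kg
  P4: Vz <- Rw -> Tv <- Pa -> Dz -> Kg
  P5: Vz <- Rw -> Tv <- Pa -> Kg
The empty set is not sufficient: P1 (Vz <- Rw -> Fv -> Kg) has no collider blocking it and no conditioned non-collider, so it is open.
Try {Rw}:
  P1: blocked at fork node Rw ∈ conditioning set.
  P2: blocked at fork node Rw ∈ conditioning set.
  P3: blocked at fork node Rw ∈ conditioning set.
  P4: blocked at fork node Rw ∈ conditioning set.
  P5: blocked at fork node Rw ∈ conditioning set.
{Rw} contains no descendant of Vz and blocks every backdoor path.
No other singleton works — e.g. {Pa} leaves P1 open — so {Rw} is the unique smallest valid adjustment set.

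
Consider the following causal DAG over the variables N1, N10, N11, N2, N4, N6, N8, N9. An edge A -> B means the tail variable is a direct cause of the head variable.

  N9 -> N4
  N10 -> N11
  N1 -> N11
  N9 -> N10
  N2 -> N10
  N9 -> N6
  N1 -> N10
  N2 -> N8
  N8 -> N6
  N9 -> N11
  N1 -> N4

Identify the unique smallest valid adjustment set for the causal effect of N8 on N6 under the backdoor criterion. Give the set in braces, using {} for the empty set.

Variables eligible for adjustment (non-descendants of N8, excluding N8 and N6): {N1, N10, N11, N2, N4, N9}.
Backdoor paths from N8 to N6:
  P1: N8 <- N2 -> N10 <- N9 -> N6
  P2: N8 <- N2 -> N10 <- N1 -> N11 <- N9 -> N6
  P3: N8 <- N2 -> N10 <- N1 -> N4 <- N9 -> N6
  P4: N8 <- N2 -> N10 -> N11 <- N9 -> N6
  P5: N8 <- N2 -> N10 -> N11 <- N1 -> N4 <- N9 -> N6
Each backdoor path contains an unconditioned collider, so every path is already blocked with the empty conditioning set:
  P1: blocked at collider N10 (neither it nor any descendant is in the conditioning set).
  P2: blocked at collider N10 (neither it nor any descendant is in the conditioning set).
  P3: blocked at collider N10 (neither it nor any descendant is in the conditioning set).
  P4: blocked at collider N11 (neither it nor any descendant is in the conditioning set).
  P5: blocked at collider N11 (neither it nor any descendant is in the conditioning set).
The empty set is therefore the unique smallest valid set.

{}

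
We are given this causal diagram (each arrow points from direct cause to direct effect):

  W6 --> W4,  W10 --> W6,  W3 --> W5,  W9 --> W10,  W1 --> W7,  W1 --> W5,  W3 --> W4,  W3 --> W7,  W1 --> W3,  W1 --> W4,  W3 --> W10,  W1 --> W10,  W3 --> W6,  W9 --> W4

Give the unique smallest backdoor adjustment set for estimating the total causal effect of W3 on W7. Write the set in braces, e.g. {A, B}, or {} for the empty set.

{W1}

Variables eligible for adjustment (non-descendants of W3, excluding W3 and W7): {W1, W9}.
Backdoor paths from W3 to W7:
  P1: W3 <- W1 -> W7
The empty set is not sufficient: P1 (W3 <- W1 -> W7) has no collider blocking it and no conditioned non-collider, so it is open.
Try {W1}:
  P1: blocked at fork node W1 ∈ conditioning set.
{W1} contains no descendant of W3 and blocks every backdoor path.
No other singleton works — e.g. {W9} leaves P1 open — so {W1} is the unique smallest valid adjustment set.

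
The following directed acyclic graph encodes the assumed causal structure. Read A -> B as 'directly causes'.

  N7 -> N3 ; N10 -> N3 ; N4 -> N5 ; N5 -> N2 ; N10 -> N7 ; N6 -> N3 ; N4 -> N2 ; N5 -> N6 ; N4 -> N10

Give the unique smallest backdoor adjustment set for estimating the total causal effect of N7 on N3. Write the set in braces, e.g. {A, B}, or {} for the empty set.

Variables eligible for adjustment (non-descendants of N7, excluding N7 and N3): {N10, N2, N4, N5, N6}.
Backdoor paths from N7 to N3:
  P1: N7 <- N10 <- N4 -> N5 -> N6 -> N3
  P2: N7 <- N10 <- N4 -> N2 <- N5 -> N6 -> N3
  P3: N7 <- N10 -> N3
The empty set is not sufficient: P1 (N7 <- N10 <- N4 -> N5 -> N6 -> N3) has no collider blocking it and no conditioned non-collider, so it is open.
Try {N10}:
  P1: blocked at chain node N10 ∈ conditioning set.
  P2: blocked at chain node N10 ∈ conditioning set.
  P3: blocked at fork node N10 ∈ conditioning set.
{N10} contains no descendant of N7 and blocks every backdoor path.
No other singleton works — e.g. {N4} leaves P3 open — so {N10} is the unique smallest valid adjustment set.

{N10}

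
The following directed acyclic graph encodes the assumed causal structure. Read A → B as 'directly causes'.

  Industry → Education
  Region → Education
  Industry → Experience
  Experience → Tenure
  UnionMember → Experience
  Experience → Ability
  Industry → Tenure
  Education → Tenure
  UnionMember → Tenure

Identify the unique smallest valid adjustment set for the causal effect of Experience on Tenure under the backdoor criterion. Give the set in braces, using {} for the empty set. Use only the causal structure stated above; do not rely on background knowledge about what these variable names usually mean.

Variables eligible for adjustment (non-descendants of Experience, excluding Experience and Tenure): {Education, Industry, Region, UnionMember}.
Backdoor paths from Experience to Tenure:
  P1: Experience <- Industry -> Education -> Tenure
  P2: Experience <- Industry -> Tenure
  P3: Experience <- UnionMember -> Tenure
The empty set is not sufficient: P1 (Experience <- Industry -> Education -> Tenure) has no collider blocking it and no conditioned non-collider, so it is open.
Try {Industry, UnionMember}:
  P1: blocked at fork node Industry ∈ conditioning set.
  P2: blocked at fork node Industry ∈ conditioning set.
  P3: blocked at fork node UnionMember ∈ conditioning set.
{Industry, UnionMember} contains no descendant of Experience and blocks every backdoor path.
Every element of {Industry, UnionMember} is needed (dropping Industry leaves P1 open; dropping UnionMember leaves P3 open), so no proper subset is valid.
Among all size-2 subsets of the eligible variables, only {Industry, UnionMember} blocks every backdoor path, so it is the unique smallest valid adjustment set.

{Industry, UnionMember}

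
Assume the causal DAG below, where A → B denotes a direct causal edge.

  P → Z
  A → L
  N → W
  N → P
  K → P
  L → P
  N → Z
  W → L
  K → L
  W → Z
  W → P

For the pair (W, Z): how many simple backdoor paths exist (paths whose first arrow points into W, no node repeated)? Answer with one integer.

2

A backdoor path from W to Z is any simple undirected path whose first edge points into W (i.e. leaves W via a parent).
Parents of W: {N}.
Enumerating:
  P1: W <- N -> P -> Z
  P2: W <- N -> Z
That exhausts the simple backdoor paths. Count: 2.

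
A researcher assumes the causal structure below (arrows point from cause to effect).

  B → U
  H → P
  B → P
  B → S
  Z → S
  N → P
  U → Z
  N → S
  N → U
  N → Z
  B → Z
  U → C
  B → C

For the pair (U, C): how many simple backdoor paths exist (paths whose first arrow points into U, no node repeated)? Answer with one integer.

6

A backdoor path from U to C is any simple undirected path whose first edge points into U (i.e. leaves U via a parent).
Parents of U: {B, N}.
Enumerating:
  P1: U <- B -> C
  P2: U <- N -> Z <- B -> C
  P3: U <- N -> Z -> S <- B -> C
  P4: U <- N -> S <- B -> C
  P5: U <- N -> S <- Z <- B -> C
  P6: U <- N -> P <- B -> C
That exhausts the simple backdoor paths. Count: 6.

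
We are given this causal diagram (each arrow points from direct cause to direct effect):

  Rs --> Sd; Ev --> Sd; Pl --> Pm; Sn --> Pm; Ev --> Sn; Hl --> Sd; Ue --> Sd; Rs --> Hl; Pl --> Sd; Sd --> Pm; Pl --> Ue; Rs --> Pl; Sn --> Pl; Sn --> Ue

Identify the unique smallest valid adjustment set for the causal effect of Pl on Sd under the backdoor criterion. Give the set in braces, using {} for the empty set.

{Rs, Sn}

Variables eligible for adjustment (non-descendants of Pl, excluding Pl and Sd): {Ev, Hl, Rs, Sn}.
Backdoor paths from Pl to Sd:
  P1: Pl <- Rs -> Hl -> Sd
  P2: Pl <- Rs -> Sd
  P3: Pl <- Sn <- Ev -> Sd
  P4: Pl <- Sn -> Ue -> Sd
  P5: Pl <- Sn -> Pm <- Sd
The empty set is not sufficient: P1 (Pl <- Rs -> Hl -> Sd) has no collider blocking it and no conditioned non-collider, so it is open.
Try {Rs, Sn}:
  P1: blocked at fork node Rs ∈ conditioning set.
  P2: blocked at fork node Rs ∈ conditioning set.
  P3: blocked at chain node Sn ∈ conditioning set.
  P4: blocked at fork node Sn ∈ conditioning set.
  P5: blocked at fork node Sn ∈ conditioning set.
{Rs, Sn} contains no descendant of Pl and blocks every backdoor path.
Every element of {Rs, Sn} is needed (dropping Rs leaves P1 open; dropping Sn leaves P3 open), so no proper subset is valid.
Among all size-2 subsets of the eligible variables, only {Rs, Sn} blocks every backdoor path, so it is the unique smallest valid adjustment set.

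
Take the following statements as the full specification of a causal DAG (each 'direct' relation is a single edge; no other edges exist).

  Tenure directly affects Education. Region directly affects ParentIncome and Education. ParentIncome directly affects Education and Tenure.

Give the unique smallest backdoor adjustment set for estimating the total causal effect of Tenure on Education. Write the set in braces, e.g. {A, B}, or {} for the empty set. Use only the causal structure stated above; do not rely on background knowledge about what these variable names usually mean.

Variables eligible for adjustment (non-descendants of Tenure, excluding Tenure and Education): {ParentIncome, Region}.
Backdoor paths from Tenure to Education:
  P1: Tenure <- ParentIncome <- Region -> Education
  P2: Tenure <- ParentIncome -> Education
The empty set is not sufficient: P1 (Tenure <- ParentIncome <- Region -> Education) has no collider blocking it and no conditioned non-collider, so it is open.
Try {ParentIncome}:
  P1: blocked at chain node ParentIncome ∈ conditioning set.
  P2: blocked at fork node ParentIncome ∈ conditioning set.
{ParentIncome} contains no descendant of Tenure and blocks every backdoor path.
No other singleton works — e.g. {Region} leaves P2 open — so {ParentIncome} is the unique smallest valid adjustment set.

{ParentIncome}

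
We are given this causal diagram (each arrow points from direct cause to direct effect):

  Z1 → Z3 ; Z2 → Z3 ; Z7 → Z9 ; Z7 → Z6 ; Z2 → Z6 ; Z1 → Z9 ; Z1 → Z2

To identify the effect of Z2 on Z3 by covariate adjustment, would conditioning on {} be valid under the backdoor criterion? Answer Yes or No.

No

Backdoor paths from Z2 to Z3 (paths whose first edge points into Z2):
  P1: Z2 <- Z1 -> Z3
Condition 1 (no descendant of Z2 in the set): holds — descendants of Z2 are {Z3, Z6}; none are in {}.
Condition 2 (every backdoor path blocked by {}):
  P1: open — no interior node is in the conditioning set.
{} does not satisfy the backdoor criterion.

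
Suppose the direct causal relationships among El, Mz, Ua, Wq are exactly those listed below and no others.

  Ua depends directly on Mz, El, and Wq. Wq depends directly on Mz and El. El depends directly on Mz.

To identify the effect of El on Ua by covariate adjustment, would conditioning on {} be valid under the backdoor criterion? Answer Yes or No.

Backdoor paths from El to Ua (paths whose first edge points into El):
  P1: El <- Mz -> Wq -> Ua
  P2: El <- Mz -> Ua
Condition 1 (no descendant of El in the set): holds — descendants of El are {Ua, Wq}; none are in {}.
Condition 2 (every backdoor path blocked by {}):
  P1: open — no interior node is in the conditioning set.
  P2: open — no interior node is in the conditioning set.
{} does not satisfy the backdoor criterion.

No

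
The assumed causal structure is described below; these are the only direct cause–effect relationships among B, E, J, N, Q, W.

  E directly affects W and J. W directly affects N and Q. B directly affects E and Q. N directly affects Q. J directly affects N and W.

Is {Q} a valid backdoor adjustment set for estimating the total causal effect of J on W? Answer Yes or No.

No

Backdoor paths from J to W (paths whose first edge points into J):
  P1: J <- E <- B -> Q <- W
  P2: J <- E <- B -> Q <- N <- W
  P3: J <- E -> W
Condition 1 (no descendant of J in the set): FAILS — Q is a descendant of J.
Condition 2 (every backdoor path blocked by {Q}):
  P1: open — collider(s) Q are conditioned on (or have a conditioned descendant) and no non-collider on the path is in the set.
  P2: open — collider(s) Q are conditioned on (or have a conditioned descendant) and no non-collider on the path is in the set.
  P3: open — no interior node is in the conditioning set.
{Q} does not satisfy the backdoor criterion.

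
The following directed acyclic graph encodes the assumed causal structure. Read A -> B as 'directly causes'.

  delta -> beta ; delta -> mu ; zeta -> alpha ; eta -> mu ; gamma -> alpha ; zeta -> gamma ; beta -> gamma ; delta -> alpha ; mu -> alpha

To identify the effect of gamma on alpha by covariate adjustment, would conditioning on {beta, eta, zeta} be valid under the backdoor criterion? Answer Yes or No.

Backdoor paths from gamma to alpha (paths whose first edge points into gamma):
  P1: gamma <- zeta -> alpha
  P2: gamma <- beta <- delta -> mu -> alpha
  P3: gamma <- beta <- delta -> alpha
Condition 1 (no descendant of gamma in the set): holds — descendants of gamma are {alpha}; none are in {beta, eta, zeta}.
Condition 2 (every backdoor path blocked by {beta, eta, zeta}):
  P1: blocked at fork node zeta ∈ conditioning set.
  P2: blocked at chain node beta ∈ conditioning set.
  P3: blocked at chain node beta ∈ conditioning set.
{beta, eta, zeta} satisfies the backdoor criterion.

Yes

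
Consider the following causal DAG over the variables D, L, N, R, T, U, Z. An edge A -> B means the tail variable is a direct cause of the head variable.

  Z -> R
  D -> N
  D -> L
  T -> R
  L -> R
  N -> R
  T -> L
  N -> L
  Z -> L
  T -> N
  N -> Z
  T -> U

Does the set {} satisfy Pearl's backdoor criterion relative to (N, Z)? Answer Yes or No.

Yes

Backdoor paths from N to Z (paths whose first edge points into N):
  P1: N <- T -> L <- Z
  P2: N <- T -> L -> R <- Z
  P3: N <- T -> R <- Z
  P4: N <- T -> R <- L <- Z
  P5: N <- D -> L <- T -> R <- Z
  P6: N <- D -> L <- Z
  P7: N <- D -> L -> R <- Z
Condition 1 (no descendant of N in the set): holds — descendants of N are {L, R, Z}; none are in {}.
Condition 2 (every backdoor path blocked by {}):
  P1: blocked at collider L (neither it nor any descendant is in the conditioning set).
  P2: blocked at collider R (neither it nor any descendant is in the conditioning set).
  P3: blocked at collider R (neither it nor any descendant is in the conditioning set).
  P4: blocked at collider R (neither it nor any descendant is in the conditioning set).
  P5: blocked at collider L (neither it nor any descendant is in the conditioning set).
  P6: blocked at collider L (neither it nor any descendant is in the conditioning set).
  P7: blocked at collider R (neither it nor any descendant is in the conditioning set).
{} satisfies the backdoor criterion.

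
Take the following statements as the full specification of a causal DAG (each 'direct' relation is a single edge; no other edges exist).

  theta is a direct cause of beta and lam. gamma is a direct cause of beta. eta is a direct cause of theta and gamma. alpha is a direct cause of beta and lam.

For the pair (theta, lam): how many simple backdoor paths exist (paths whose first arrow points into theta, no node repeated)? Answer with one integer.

1

A backdoor path from theta to lam is any simple undirected path whose first edge points into theta (i.e. leaves theta via a parent).
Parents of theta: {eta}.
Enumerating:
  P1: theta <- eta -> gamma -> beta <- alpha -> lam
That exhausts the simple backdoor paths. Count: 1.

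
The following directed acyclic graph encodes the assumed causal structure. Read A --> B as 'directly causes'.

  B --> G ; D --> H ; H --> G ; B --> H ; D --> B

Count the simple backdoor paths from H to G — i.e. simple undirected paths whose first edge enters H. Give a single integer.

2

A backdoor path from H to G is any simple undirected path whose first edge points into H (i.e. leaves H via a parent).
Parents of H: {B, D}.
Enumerating:
  P1: H <- D -> B -> G
  P2: H <- B -> G
That exhausts the simple backdoor paths. Count: 2.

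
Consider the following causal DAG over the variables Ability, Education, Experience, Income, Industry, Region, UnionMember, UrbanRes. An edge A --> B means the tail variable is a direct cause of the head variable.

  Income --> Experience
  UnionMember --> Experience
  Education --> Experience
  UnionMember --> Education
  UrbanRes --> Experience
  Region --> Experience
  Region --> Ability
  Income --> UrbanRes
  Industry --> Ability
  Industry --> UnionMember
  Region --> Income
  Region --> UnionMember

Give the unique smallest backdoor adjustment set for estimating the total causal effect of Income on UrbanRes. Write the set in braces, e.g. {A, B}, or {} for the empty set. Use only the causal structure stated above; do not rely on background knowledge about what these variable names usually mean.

Variables eligible for adjustment (non-descendants of Income, excluding Income and UrbanRes): {Ability, Education, Industry, Region, UnionMember}.
Backdoor paths from Income to UrbanRes:
  P1: Income <- Region -> Ability <- Industry -> UnionMember -> Education -> Experience <- UrbanRes
  P2: Income <- Region -> Ability <- Industry -> UnionMember -> Experience <- UrbanRes
  P3: Income <- Region -> UnionMember -> Education -> Experience <- UrbanRes
  P4: Income <- Region -> UnionMember -> Experience <- UrbanRes
  P5: Income <- Region -> Experience <- UrbanRes
Each backdoor path contains an unconditioned collider, so every path is already blocked with the empty conditioning set:
  P1: blocked at collider Ability (neither it nor any descendant is in the conditioning set).
  P2: blocked at collider Ability (neither it nor any descendant is in the conditioning set).
  P3: blocked at collider Experience (neither it nor any descendant is in the conditioning set).
  P4: blocked at collider Experience (neither it nor any descendant is in the conditioning set).
  P5: blocked at collider Experience (neither it nor any descendant is in the conditioning set).
The empty set is therefore the unique smallest valid set.

{}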